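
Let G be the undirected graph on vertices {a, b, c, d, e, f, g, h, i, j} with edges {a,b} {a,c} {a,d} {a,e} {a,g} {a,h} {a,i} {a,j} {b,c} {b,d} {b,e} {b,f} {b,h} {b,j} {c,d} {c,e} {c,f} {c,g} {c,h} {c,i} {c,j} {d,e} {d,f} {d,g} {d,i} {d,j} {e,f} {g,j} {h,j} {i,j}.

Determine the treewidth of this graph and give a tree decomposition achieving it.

Each bag holds 5 vertices, so the decomposition has width 4, which upper-bounds the treewidth. Conversely, {a, c, d, g, j} is a clique of size 5, and the vertices of any clique must share a bag in every tree decomposition; so some bag has ≥ 5 vertices and tw(G) ≥ 4. Hence tw(G) = 4 exactly.

Treewidth 4.
One such decomposition:
Bags: B1 = {a, b, c, d, e}  B2 = {b, c, d, e, f}  B3 = {a, b, c, d, j}  B4 = {a, c, d, i, j}  B5 = {a, b, c, h, j}  B6 = {a, c, d, g, j}
Tree: B1–B2, B1–B3, B3–B4, B3–B5, B3–B6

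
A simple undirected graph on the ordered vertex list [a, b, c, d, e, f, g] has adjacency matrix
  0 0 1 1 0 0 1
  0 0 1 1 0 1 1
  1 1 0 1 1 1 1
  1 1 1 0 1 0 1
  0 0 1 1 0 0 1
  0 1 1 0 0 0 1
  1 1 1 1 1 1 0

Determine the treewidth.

3

A width-3 tree decomposition is:
Bags: B1 = {b, c, d, g}  B2 = {b, c, f, g}  B3 = {a, c, d, g}  B4 = {c, d, e, g}
Tree: B1–B2, B1–B3, B1–B4
Every bag has size at most 4, so the width is 4 − 1 = 3 and tw(G) ≤ 3. Conversely, {c, d, e, g} is a clique of size 4, and the vertices of any clique must share a bag in every tree decomposition; so some bag has ≥ 4 vertices and tw(G) ≥ 3. Combining the bounds, tw(G) = 3.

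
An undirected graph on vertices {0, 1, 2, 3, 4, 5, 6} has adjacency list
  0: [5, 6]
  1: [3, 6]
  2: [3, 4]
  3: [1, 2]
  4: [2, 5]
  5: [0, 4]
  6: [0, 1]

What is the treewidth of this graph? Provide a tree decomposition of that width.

Treewidth 2.
One such decomposition:
Bags: B1 = {2, 3, 4}  B2 = {3, 4, 5}  B3 = {0, 3, 5}  B4 = {0, 3, 6}  B5 = {1, 3, 6}
Tree: B1–B2, B2–B3, B3–B4, B4–B5

Every bag has size at most 3, so the width is 3 − 1 = 2 and tw(G) ≤ 2. Since 3–2–4–5–0–6–1–3 is a cycle in G, G is not acyclic. Forests are exactly the graphs of treewidth ≤ 1, so tw(G) ≥ 2. Hence tw(G) = 2 exactly.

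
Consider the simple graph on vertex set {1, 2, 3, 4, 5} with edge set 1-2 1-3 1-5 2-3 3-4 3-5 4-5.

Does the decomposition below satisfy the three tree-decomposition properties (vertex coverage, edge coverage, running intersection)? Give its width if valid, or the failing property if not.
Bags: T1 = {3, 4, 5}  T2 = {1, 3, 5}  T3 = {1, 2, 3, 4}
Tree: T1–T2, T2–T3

A tree decomposition must satisfy three properties: every vertex lies in some bag; for every edge, both endpoints lie together in some bag; and for every vertex, the bags containing it form a connected subtree. Here bags containing vertex 4 are not connected in the tree, so the decomposition is invalid.

No — bags containing vertex 4 are not connected in the tree.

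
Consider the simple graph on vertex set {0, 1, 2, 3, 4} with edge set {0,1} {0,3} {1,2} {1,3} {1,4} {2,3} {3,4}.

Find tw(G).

2

A width-2 tree decomposition is:
Bags: B1 = {1, 2, 3}  B2 = {0, 1, 3}  B3 = {1, 3, 4}
Tree: B1–B2, B2–B3
The largest bag has 3 vertices, giving width 2; this decomposition certifies tw(G) ≤ 2. Conversely, {0, 1, 3} is a clique of size 3, and the vertices of any clique must share a bag in every tree decomposition; so some bag has ≥ 3 vertices and tw(G) ≥ 2. Hence tw(G) = 2 exactly.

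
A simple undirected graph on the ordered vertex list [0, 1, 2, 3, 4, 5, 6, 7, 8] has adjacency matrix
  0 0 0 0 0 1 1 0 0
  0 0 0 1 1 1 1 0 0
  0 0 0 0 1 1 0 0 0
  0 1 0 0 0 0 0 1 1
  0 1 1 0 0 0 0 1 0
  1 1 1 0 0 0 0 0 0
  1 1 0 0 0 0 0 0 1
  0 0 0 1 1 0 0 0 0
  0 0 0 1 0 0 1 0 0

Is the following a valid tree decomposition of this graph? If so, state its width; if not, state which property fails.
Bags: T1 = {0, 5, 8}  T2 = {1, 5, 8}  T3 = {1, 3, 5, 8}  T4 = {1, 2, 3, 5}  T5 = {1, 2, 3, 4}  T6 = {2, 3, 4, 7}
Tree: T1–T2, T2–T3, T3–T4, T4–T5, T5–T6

No — vertex 6 appears in no bag.

A tree decomposition must satisfy three properties: every vertex lies in some bag; for every edge, both endpoints lie together in some bag; and for every vertex, the bags containing it form a connected subtree. Here vertex 6 appears in no bag, so the decomposition is invalid.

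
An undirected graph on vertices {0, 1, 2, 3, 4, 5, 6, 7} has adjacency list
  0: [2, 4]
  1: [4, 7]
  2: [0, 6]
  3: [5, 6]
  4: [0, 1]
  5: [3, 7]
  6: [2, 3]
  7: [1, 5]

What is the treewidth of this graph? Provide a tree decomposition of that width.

Every bag has size at most 3, so the width is 3 − 1 = 2 and tw(G) ≤ 2. Since 7–1–4–0–2–6–3–5–7 is a cycle in G, G is not acyclic. Forests are exactly the graphs of treewidth ≤ 1, so tw(G) ≥ 2. The upper and lower bounds meet at 2, so that is the treewidth.

Treewidth 2.
One optimal decomposition is:
Bags: B1 = {1, 4, 7}  B2 = {0, 4, 7}  B3 = {0, 2, 7}  B4 = {2, 6, 7}  B5 = {3, 6, 7}  B6 = {3, 5, 7}
Tree: B1–B2, B2–B3, B3–B4, B4–B5, B5–B6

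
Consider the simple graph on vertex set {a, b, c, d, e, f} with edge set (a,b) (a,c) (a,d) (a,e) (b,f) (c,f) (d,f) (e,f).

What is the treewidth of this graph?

A width-2 tree decomposition is:
Bags: B1 = {a, c, f}  B2 = {a, e, f}  B3 = {a, d, f}  B4 = {a, b, f}
Tree: B1–B2, B2–B3, B3–B4
The largest bag has 3 vertices, giving width 2; this decomposition certifies tw(G) ≤ 2. The edges c–f–e–a–c form a cycle, so G is not a tree and its treewidth is at least 2. Therefore the treewidth is 2.

2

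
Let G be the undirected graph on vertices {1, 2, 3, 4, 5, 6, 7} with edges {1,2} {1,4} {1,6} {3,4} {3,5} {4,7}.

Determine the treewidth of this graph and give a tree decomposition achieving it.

Each bag holds 2 vertices, so the decomposition has width 1, which upper-bounds the treewidth. G has an edge, so its treewidth is at least 1. The upper and lower bounds meet at 1, so that is the treewidth.

Treewidth 1.
Bags: B1 = {4, 7}  B2 = {1, 4}  B3 = {1, 2}  B4 = {3, 4}  B5 = {3, 5}  B6 = {1, 6}
Tree: B1–B2, B2–B3, B1–B4, B4–B5, B3–B6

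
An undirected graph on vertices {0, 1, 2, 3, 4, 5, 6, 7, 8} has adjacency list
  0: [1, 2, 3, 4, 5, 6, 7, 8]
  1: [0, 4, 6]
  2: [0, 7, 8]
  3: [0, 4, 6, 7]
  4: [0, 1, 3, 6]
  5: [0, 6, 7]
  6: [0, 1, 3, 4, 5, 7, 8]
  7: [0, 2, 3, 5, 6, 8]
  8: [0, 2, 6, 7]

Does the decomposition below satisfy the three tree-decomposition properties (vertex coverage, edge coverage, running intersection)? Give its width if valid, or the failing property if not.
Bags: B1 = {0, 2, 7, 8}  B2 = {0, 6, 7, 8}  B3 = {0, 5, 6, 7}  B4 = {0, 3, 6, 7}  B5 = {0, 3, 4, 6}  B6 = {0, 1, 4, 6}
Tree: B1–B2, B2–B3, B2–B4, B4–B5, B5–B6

Yes; width 3.

Every vertex of G appears in some bag (union = {0, 1, 2, 3, 4, 5, 6, 7, 8}); every edge is covered by a bag; and for each vertex v the set of bags containing v is connected in the bag tree. The decomposition is therefore valid. The largest bag has 4 vertices, so the width is 3.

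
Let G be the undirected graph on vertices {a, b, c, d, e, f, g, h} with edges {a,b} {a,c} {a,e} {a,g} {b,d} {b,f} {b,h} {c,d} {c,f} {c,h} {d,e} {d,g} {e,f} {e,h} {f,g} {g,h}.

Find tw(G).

4

A width-4 tree decomposition is:
Bags: B1 = {a, c, d, f, h}  B2 = {a, d, f, g, h}  B3 = {a, b, d, f, h}  B4 = {a, d, e, f, h}
Tree: B1–B2, B2–B3, B3–B4
Each bag holds 5 vertices, so the decomposition has width 4, which upper-bounds the treewidth. For the lower bound: the 5 vertex sets {c,d}, {f,g}, {a,b}, {h}, {e} are disjoint, each induces a connected subgraph, and every pair is joined by at least one edge of G. Contracting each set to a single vertex therefore yields K_{5} as a minor, and since treewidth is minor-monotone, tw(G) ≥ tw(K_{5}) = 4. The upper and lower bounds meet at 4, so that is the treewidth.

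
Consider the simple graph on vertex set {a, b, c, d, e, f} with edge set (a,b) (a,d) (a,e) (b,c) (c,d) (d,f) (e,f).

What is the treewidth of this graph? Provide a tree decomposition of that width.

Each bag holds 3 vertices, so the decomposition has width 2, which upper-bounds the treewidth. For the lower bound, G contains the cycle b–c–d–a–b, so G is not a forest; only forests have treewidth ≤ 1, hence tw(G) ≥ 2. Combining the bounds, tw(G) = 2.

Treewidth 2.
One such decomposition:
Bags: B1 = {a, b, c}  B2 = {a, c, d}  B3 = {a, d, e}  B4 = {d, e, f}
Tree: B1–B2, B2–B3, B3–B4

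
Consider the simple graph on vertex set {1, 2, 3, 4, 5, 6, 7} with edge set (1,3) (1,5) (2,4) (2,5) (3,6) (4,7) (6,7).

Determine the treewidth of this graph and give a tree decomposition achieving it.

Each bag holds 3 vertices, so the decomposition has width 2, which upper-bounds the treewidth. For the lower bound, G contains the cycle 3–1–5–2–4–7–6–3, so G is not a forest; only forests have treewidth ≤ 1, hence tw(G) ≥ 2. The upper and lower bounds meet at 2, so that is the treewidth.

Treewidth 2.
Bags: B1 = {1, 3, 5}  B2 = {2, 3, 5}  B3 = {2, 3, 4}  B4 = {3, 4, 7}  B5 = {3, 6, 7}
Tree: B1–B2, B2–B3, B3–B4, B4–B5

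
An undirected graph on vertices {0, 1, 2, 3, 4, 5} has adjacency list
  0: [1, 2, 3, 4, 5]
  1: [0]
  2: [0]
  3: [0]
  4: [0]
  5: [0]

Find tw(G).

A width-1 tree decomposition is:
Bags: B1 = {0, 5}  B2 = {0, 2}  B3 = {0, 4}  B4 = {0, 3}  B5 = {0, 1}
Tree: B1–B2, B2–B3, B3–B4, B4–B5
The largest bag has 2 vertices, giving width 1; this decomposition certifies tw(G) ≤ 1. G has an edge, so its treewidth is at least 1. The upper and lower bounds meet at 1, so that is the treewidth.

1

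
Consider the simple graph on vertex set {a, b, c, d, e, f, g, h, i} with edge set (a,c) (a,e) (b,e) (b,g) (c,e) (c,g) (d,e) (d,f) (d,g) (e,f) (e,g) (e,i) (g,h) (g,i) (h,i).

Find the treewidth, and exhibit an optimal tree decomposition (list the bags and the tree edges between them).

Treewidth 2.
One optimal decomposition is:
Bags: B1 = {e, g, i}  B2 = {g, h, i}  B3 = {d, e, g}  B4 = {c, e, g}  B5 = {b, e, g}  B6 = {a, c, e}  B7 = {d, e, f}
Tree: B1–B2, B1–B3, B3–B4, B4–B5, B4–B6, B3–B7

Every bag has size at most 3, so the width is 3 − 1 = 2 and tw(G) ≤ 2. For the lower bound, the 3 vertices {d, e, g} are pairwise adjacent, and any tree decomposition puts a clique entirely inside one bag — forcing width ≥ 2. The upper and lower bounds meet at 2, so that is the treewidth.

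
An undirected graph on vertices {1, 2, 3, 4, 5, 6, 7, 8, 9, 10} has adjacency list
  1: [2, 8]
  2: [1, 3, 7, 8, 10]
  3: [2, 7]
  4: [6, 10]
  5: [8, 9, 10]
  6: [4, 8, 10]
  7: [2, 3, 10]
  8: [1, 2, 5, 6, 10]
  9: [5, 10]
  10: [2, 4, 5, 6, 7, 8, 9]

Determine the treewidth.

A width-2 tree decomposition is:
Bags: B1 = {2, 8, 10}  B2 = {6, 8, 10}  B3 = {5, 8, 10}  B4 = {2, 7, 10}  B5 = {4, 6, 10}  B6 = {1, 2, 8}  B7 = {5, 9, 10}  B8 = {2, 3, 7}
Tree: B1–B2, B1–B3, B1–B4, B2–B5, B1–B6, B3–B7, B4–B8
Each bag holds 3 vertices, so the decomposition has width 2, which upper-bounds the treewidth. For the lower bound, the 3 vertices {1, 2, 8} are pairwise adjacent, and any tree decomposition puts a clique entirely inside one bag — forcing width ≥ 2. The upper and lower bounds meet at 2, so that is the treewidth.

2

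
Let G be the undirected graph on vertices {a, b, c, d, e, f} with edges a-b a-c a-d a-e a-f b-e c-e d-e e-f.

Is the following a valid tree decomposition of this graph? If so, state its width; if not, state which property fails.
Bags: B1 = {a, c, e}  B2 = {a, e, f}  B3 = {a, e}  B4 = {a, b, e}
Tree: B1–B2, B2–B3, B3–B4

No — vertex d appears in no bag.

A tree decomposition must satisfy three properties: every vertex lies in some bag; for every edge, both endpoints lie together in some bag; and for every vertex, the bags containing it form a connected subtree. Here vertex d appears in no bag, so the decomposition is invalid.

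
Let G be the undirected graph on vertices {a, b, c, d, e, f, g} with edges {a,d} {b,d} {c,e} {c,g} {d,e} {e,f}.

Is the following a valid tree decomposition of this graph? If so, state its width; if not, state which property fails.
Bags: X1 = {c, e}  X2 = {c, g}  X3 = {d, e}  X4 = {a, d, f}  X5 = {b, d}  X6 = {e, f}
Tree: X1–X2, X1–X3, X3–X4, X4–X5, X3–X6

No — bags containing vertex f are not connected in the tree.

A tree decomposition must satisfy three properties: every vertex lies in some bag; for every edge, both endpoints lie together in some bag; and for every vertex, the bags containing it form a connected subtree. Here bags containing vertex f are not connected in the tree, so the decomposition is invalid.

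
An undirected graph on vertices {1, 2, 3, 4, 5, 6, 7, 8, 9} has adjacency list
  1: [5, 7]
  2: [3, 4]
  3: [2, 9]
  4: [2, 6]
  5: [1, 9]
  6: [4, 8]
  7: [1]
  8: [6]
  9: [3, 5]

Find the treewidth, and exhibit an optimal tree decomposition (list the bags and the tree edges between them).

Treewidth 1.
One such decomposition:
Bags: B1 = {1, 7}  B2 = {1, 5}  B3 = {5, 9}  B4 = {3, 9}  B5 = {2, 3}  B6 = {2, 4}  B7 = {4, 6}  B8 = {6, 8}
Tree: B1–B2, B2–B3, B3–B4, B4–B5, B5–B6, B6–B7, B7–B8

Each bag holds 2 vertices, so the decomposition has width 1, which upper-bounds the treewidth. Any graph with an edge has treewidth ≥ 1, and G has the edge 7–1. Combining the bounds, tw(G) = 1.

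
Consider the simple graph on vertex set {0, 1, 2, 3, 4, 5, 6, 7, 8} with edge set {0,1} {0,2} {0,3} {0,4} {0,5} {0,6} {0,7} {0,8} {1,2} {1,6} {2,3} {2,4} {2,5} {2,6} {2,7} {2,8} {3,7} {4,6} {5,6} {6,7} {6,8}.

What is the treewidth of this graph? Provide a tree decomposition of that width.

Treewidth 3.
One such decomposition:
Bags: B1 = {0, 2, 4, 6}  B2 = {0, 2, 6, 8}  B3 = {0, 2, 5, 6}  B4 = {0, 2, 6, 7}  B5 = {0, 1, 2, 6}  B6 = {0, 2, 3, 7}
Tree: B1–B2, B2–B3, B1–B4, B3–B5, B4–B6

Each bag holds 4 vertices, so the decomposition has width 3, which upper-bounds the treewidth. For the lower bound, the 4 vertices {0, 2, 3, 7} are pairwise adjacent, and any tree decomposition puts a clique entirely inside one bag — forcing width ≥ 3. Therefore the treewidth is 3.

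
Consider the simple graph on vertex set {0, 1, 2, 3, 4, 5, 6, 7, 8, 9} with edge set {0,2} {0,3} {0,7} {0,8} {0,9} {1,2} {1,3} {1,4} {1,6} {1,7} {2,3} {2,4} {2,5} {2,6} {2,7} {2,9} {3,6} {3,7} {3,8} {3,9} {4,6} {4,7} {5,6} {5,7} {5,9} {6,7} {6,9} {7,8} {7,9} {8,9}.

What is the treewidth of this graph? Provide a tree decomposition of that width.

Treewidth 4.
Bags: B1 = {1, 2, 3, 6, 7}  B2 = {2, 3, 6, 7, 9}  B3 = {0, 2, 3, 7, 9}  B4 = {1, 2, 4, 6, 7}  B5 = {2, 5, 6, 7, 9}  B6 = {0, 3, 7, 8, 9}
Tree: B1–B2, B2–B3, B1–B4, B2–B5, B3–B6

Each bag holds 5 vertices, so the decomposition has width 4, which upper-bounds the treewidth. Conversely, {0, 3, 7, 8, 9} is a clique of size 5, and the vertices of any clique must share a bag in every tree decomposition; so some bag has ≥ 5 vertices and tw(G) ≥ 4. Hence tw(G) = 4 exactly.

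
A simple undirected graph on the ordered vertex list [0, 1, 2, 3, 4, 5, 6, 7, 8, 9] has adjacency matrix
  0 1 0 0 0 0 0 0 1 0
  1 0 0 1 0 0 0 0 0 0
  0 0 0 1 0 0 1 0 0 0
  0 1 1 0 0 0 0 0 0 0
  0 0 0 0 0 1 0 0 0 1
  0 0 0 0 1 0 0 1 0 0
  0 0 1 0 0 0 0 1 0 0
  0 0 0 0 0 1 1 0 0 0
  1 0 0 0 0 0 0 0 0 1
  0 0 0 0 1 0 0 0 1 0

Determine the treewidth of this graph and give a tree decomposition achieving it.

Each bag holds 3 vertices, so the decomposition has width 2, which upper-bounds the treewidth. The edges 6–7–5–4–9–8–0–1–3–2–6 form a cycle, so G is not a tree and its treewidth is at least 2. Therefore the treewidth is 2.

Treewidth 2.
One optimal decomposition is:
Bags: B1 = {5, 6, 7}  B2 = {4, 5, 6}  B3 = {4, 6, 9}  B4 = {6, 8, 9}  B5 = {0, 6, 8}  B6 = {0, 1, 6}  B7 = {1, 3, 6}  B8 = {2, 3, 6}
Tree: B1–B2, B2–B3, B3–B4, B4–B5, B5–B6, B6–B7, B7–B8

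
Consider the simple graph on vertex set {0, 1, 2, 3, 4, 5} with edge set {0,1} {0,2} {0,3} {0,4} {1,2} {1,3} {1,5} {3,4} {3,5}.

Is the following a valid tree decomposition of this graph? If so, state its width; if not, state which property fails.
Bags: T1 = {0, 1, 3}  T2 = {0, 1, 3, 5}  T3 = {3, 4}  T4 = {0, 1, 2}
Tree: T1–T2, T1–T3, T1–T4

A tree decomposition must satisfy three properties: every vertex lies in some bag; for every edge, both endpoints lie together in some bag; and for every vertex, the bags containing it form a connected subtree. Here edge (0,4) lies in no bag, so the decomposition is invalid.

No — edge (0,4) lies in no bag.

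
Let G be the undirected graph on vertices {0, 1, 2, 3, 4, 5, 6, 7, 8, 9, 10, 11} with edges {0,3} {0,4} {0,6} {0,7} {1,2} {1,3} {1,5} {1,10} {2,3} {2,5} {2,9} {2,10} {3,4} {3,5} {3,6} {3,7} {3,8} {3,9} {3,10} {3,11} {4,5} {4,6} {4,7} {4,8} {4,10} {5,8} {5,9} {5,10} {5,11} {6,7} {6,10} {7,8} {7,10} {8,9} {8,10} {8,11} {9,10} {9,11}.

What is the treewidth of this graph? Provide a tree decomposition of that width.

Each bag holds 5 vertices, so the decomposition has width 4, which upper-bounds the treewidth. Conversely, {0, 3, 4, 6, 7} is a clique of size 5, and the vertices of any clique must share a bag in every tree decomposition; so some bag has ≥ 5 vertices and tw(G) ≥ 4. The upper and lower bounds meet at 4, so that is the treewidth.

Treewidth 4.
One optimal decomposition is:
Bags: B1 = {3, 4, 6, 7, 10}  B2 = {3, 4, 7, 8, 10}  B3 = {0, 3, 4, 6, 7}  B4 = {3, 4, 5, 8, 10}  B5 = {3, 5, 8, 9, 10}  B6 = {3, 5, 8, 9, 11}  B7 = {2, 3, 5, 9, 10}  B8 = {1, 2, 3, 5, 10}
Tree: B1–B2, B1–B3, B2–B4, B4–B5, B5–B6, B5–B7, B7–B8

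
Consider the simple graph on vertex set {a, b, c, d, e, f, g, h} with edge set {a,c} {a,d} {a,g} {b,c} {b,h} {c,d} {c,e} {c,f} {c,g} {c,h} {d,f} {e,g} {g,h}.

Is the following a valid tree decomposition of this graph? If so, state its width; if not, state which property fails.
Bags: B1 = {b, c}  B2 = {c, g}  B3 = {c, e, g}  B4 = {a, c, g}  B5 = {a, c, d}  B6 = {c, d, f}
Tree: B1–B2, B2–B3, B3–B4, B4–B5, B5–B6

No — vertex h appears in no bag.

A tree decomposition must satisfy three properties: every vertex lies in some bag; for every edge, both endpoints lie together in some bag; and for every vertex, the bags containing it form a connected subtree. Here vertex h appears in no bag, so the decomposition is invalid.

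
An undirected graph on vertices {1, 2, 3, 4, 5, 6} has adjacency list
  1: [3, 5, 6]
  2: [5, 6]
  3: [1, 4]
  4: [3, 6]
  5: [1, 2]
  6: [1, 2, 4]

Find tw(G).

A width-2 tree decomposition is:
Bags: B1 = {2, 5, 6}  B2 = {1, 5, 6}  B3 = {1, 4, 6}  B4 = {1, 3, 4}
Tree: B1–B2, B2–B3, B3–B4
Every bag has size at most 3, so the width is 3 − 1 = 2 and tw(G) ≤ 2. For the lower bound, G contains the cycle 2–5–1–6–2, so G is not a forest; only forests have treewidth ≤ 1, hence tw(G) ≥ 2. The upper and lower bounds meet at 2, so that is the treewidth.

2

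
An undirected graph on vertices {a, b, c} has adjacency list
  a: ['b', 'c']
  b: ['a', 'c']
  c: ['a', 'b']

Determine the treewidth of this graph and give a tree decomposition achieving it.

With just one bag of size 3, the width is 3 − 1 = 2, so tw(G) ≤ 2. For the lower bound, the 3 vertices {a, b, c} are pairwise adjacent, and any tree decomposition puts a clique entirely inside one bag — forcing width ≥ 2. The upper and lower bounds meet at 2, so that is the treewidth.

Treewidth 2.
One such decomposition:
Bags: B1 = {a, b, c}
Tree: (single bag)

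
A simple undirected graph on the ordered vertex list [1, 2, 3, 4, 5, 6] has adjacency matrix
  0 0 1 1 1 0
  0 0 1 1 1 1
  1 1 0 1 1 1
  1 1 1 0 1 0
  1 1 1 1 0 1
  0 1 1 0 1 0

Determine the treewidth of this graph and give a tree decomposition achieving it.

Treewidth 3.
One such decomposition:
Bags: B1 = {2, 3, 4, 5}  B2 = {2, 3, 5, 6}  B3 = {1, 3, 4, 5}
Tree: B1–B2, B1–B3

The largest bag has 4 vertices, giving width 3; this decomposition certifies tw(G) ≤ 3. Conversely, {1, 3, 4, 5} is a clique of size 4, and the vertices of any clique must share a bag in every tree decomposition; so some bag has ≥ 4 vertices and tw(G) ≥ 3. Therefore the treewidth is 3.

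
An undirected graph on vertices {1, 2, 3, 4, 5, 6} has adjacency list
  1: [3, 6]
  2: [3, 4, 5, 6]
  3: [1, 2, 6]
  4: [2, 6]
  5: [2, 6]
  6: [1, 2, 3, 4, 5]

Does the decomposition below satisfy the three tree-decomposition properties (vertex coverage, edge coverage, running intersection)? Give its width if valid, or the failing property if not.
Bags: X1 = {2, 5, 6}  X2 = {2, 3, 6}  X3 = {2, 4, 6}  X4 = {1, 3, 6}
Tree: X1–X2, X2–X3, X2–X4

Checking the three conditions: (i) the bags cover all of {1, 2, 3, 4, 5, 6}; (ii) for each edge, some bag contains both endpoints; (iii) the bags containing any fixed vertex form a subtree. All hold, so the decomposition is valid with width 3 − 1 = 2.

Yes; width 2.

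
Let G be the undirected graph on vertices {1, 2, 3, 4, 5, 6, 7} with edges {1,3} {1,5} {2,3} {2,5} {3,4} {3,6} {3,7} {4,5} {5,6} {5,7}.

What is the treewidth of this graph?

2

A width-2 tree decomposition is:
Bags: B1 = {3, 5, 6}  B2 = {3, 5, 7}  B3 = {3, 4, 5}  B4 = {2, 3, 5}  B5 = {1, 3, 5}
Tree: B1–B2, B2–B3, B3–B4, B4–B5
Each bag holds 3 vertices, so the decomposition has width 2, which upper-bounds the treewidth. The edges 5–6–3–7–5 form a cycle, so G is not a tree and its treewidth is at least 2. The upper and lower bounds meet at 2, so that is the treewidth.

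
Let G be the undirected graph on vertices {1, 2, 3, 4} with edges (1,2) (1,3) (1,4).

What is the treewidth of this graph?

1

A width-1 tree decomposition is:
Bags: B1 = {1, 4}  B2 = {1, 3}  B3 = {1, 2}
Tree: B1–B2, B1–B3
Every bag has size at most 2, so the width is 2 − 1 = 1 and tw(G) ≤ 1. G has an edge, so its treewidth is at least 1. The upper and lower bounds meet at 1, so that is the treewidth.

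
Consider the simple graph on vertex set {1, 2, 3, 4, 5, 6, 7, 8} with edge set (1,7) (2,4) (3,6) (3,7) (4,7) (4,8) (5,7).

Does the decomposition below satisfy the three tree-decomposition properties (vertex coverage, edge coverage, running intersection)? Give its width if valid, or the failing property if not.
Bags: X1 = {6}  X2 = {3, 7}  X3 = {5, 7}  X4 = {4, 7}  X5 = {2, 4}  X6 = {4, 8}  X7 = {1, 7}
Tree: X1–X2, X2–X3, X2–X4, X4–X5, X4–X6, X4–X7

No — edge (3,6) lies in no bag.

A tree decomposition must satisfy three properties: every vertex lies in some bag; for every edge, both endpoints lie together in some bag; and for every vertex, the bags containing it form a connected subtree. Here edge (3,6) lies in no bag, so the decomposition is invalid.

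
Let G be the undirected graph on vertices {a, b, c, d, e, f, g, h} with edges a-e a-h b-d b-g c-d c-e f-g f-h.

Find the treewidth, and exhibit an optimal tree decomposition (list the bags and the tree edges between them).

Treewidth 2.
One such decomposition:
Bags: B1 = {b, f, g}  B2 = {b, f, h}  B3 = {a, b, h}  B4 = {a, b, e}  B5 = {b, c, e}  B6 = {b, c, d}
Tree: B1–B2, B2–B3, B3–B4, B4–B5, B5–B6

Each bag holds 3 vertices, so the decomposition has width 2, which upper-bounds the treewidth. For the lower bound, G contains the cycle b–g–f–h–a–e–c–d–b, so G is not a forest; only forests have treewidth ≤ 1, hence tw(G) ≥ 2. Hence tw(G) = 2 exactly.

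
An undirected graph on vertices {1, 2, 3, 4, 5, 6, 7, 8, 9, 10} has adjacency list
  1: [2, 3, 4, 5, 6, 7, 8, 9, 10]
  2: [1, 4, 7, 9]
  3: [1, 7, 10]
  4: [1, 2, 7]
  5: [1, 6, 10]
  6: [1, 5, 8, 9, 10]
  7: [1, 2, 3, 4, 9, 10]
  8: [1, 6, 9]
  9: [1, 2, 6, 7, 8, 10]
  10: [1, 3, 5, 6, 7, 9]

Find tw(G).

A width-3 tree decomposition is:
Bags: B1 = {1, 6, 9, 10}  B2 = {1, 7, 9, 10}  B3 = {1, 2, 7, 9}  B4 = {1, 6, 8, 9}  B5 = {1, 3, 7, 10}  B6 = {1, 5, 6, 10}  B7 = {1, 2, 4, 7}
Tree: B1–B2, B2–B3, B1–B4, B2–B5, B1–B6, B3–B7
The largest bag has 4 vertices, giving width 3; this decomposition certifies tw(G) ≤ 3. Conversely, {1, 6, 8, 9} is a clique of size 4, and the vertices of any clique must share a bag in every tree decomposition; so some bag has ≥ 4 vertices and tw(G) ≥ 3. Combining the bounds, tw(G) = 3.

3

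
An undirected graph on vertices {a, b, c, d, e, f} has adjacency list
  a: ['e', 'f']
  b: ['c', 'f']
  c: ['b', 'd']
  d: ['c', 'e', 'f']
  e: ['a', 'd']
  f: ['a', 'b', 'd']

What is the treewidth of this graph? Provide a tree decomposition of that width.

The largest bag has 3 vertices, giving width 2; this decomposition certifies tw(G) ≤ 2. For the lower bound, G contains the cycle c–b–f–d–c, so G is not a forest; only forests have treewidth ≤ 1, hence tw(G) ≥ 2. Combining the bounds, tw(G) = 2.

Treewidth 2.
Bags: B1 = {b, c, d}  B2 = {b, d, f}  B3 = {d, e, f}  B4 = {a, e, f}
Tree: B1–B2, B2–B3, B3–B4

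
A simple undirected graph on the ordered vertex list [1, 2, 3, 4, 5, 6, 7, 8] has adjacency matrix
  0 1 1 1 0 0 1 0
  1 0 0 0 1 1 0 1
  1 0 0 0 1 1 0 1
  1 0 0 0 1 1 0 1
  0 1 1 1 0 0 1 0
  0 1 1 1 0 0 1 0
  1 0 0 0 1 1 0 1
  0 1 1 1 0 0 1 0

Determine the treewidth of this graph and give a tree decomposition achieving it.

Treewidth 4.
Bags: B1 = {1, 4, 5, 6, 8}  B2 = {1, 2, 5, 6, 8}  B3 = {1, 5, 6, 7, 8}  B4 = {1, 3, 5, 6, 8}
Tree: B1–B2, B2–B3, B3–B4

Every bag has size at most 5, so the width is 5 − 1 = 4 and tw(G) ≤ 4. For the lower bound: the 5 vertex sets {4,8}, {2,6}, {1,7}, {5}, {3} are disjoint, each induces a connected subgraph, and every pair is joined by at least one edge of G. Contracting each set to a single vertex therefore yields K_{5} as a minor, and since treewidth is minor-monotone, tw(G) ≥ tw(K_{5}) = 4. The upper and lower bounds meet at 4, so that is the treewidth.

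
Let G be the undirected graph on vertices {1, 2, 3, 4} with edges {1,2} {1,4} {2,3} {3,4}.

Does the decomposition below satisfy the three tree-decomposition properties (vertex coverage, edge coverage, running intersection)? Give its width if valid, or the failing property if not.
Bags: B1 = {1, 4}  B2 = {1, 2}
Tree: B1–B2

A tree decomposition must satisfy three properties: every vertex lies in some bag; for every edge, both endpoints lie together in some bag; and for every vertex, the bags containing it form a connected subtree. Here vertex 3 appears in no bag, so the decomposition is invalid.

No — vertex 3 appears in no bag.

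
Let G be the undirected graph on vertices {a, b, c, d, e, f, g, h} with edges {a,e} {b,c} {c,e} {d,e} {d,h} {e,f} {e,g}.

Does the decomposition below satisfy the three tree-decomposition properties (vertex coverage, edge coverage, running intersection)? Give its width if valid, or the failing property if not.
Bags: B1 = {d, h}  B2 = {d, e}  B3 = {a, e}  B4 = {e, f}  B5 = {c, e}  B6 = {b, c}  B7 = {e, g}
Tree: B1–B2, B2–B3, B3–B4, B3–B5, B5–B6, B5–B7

Vertex coverage: the bags together contain {a, b, c, d, e, f, g, h}, the full vertex set. Edge coverage: each edge of G has both endpoints in at least one bag. Running intersection: for every vertex, the bags containing it form a connected subtree. All three properties hold, so this is a valid tree decomposition of width max|bag| − 1 = 1, and hence tw(G) ≤ 1.

Yes; width 1.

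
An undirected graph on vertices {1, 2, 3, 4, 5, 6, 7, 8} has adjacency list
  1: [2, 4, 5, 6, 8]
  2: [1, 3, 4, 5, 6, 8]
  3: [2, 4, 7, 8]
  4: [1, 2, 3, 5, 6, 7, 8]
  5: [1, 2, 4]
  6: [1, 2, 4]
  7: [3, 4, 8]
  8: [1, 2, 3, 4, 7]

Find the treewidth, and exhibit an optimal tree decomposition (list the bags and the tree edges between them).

Each bag holds 4 vertices, so the decomposition has width 3, which upper-bounds the treewidth. For the lower bound, the 4 vertices {1, 2, 4, 8} are pairwise adjacent, and any tree decomposition puts a clique entirely inside one bag — forcing width ≥ 3. Hence tw(G) = 3 exactly.

Treewidth 3.
One optimal decomposition is:
Bags: B1 = {1, 2, 4, 6}  B2 = {1, 2, 4, 5}  B3 = {1, 2, 4, 8}  B4 = {2, 3, 4, 8}  B5 = {3, 4, 7, 8}
Tree: B1–B2, B2–B3, B3–B4, B4–B5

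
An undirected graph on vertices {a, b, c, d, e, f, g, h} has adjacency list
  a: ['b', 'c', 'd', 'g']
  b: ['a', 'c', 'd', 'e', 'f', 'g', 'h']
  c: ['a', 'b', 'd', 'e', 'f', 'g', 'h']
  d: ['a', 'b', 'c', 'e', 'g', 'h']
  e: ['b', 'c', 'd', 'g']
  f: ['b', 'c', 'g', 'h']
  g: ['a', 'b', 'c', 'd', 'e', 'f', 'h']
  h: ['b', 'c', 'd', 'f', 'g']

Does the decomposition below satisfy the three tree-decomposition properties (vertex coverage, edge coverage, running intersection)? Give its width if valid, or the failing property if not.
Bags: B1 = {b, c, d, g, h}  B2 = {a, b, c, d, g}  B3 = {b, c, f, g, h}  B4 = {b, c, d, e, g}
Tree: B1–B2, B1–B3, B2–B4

Vertex coverage: the bags together contain {a, b, c, d, e, f, g, h}, the full vertex set. Edge coverage: each edge of G has both endpoints in at least one bag. Running intersection: for every vertex, the bags containing it form a connected subtree. All three properties hold, so this is a valid tree decomposition of width max|bag| − 1 = 4, and hence tw(G) ≤ 4.

Yes; width 4.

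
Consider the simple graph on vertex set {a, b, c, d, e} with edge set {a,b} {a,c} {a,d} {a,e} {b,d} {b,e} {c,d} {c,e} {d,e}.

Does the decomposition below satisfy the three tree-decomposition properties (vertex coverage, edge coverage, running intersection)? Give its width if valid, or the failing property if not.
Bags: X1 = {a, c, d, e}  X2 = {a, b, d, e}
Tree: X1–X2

Yes; width 3.

Every vertex of G appears in some bag (union = {a, b, c, d, e}); every edge is covered by a bag; and for each vertex v the set of bags containing v is connected in the bag tree. The decomposition is therefore valid. The largest bag has 4 vertices, so the width is 3.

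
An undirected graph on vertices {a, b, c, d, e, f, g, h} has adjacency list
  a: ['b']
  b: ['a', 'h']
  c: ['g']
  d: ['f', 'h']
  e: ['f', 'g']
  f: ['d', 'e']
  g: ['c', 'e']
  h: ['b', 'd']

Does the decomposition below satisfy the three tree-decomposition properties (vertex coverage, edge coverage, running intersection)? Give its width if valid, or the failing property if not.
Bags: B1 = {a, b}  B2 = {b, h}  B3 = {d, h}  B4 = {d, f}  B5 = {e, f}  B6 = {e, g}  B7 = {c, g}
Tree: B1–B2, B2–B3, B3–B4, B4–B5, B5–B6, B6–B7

Yes; width 1.

Checking the three conditions: (i) the bags cover all of {a, b, c, d, e, f, g, h}; (ii) for each edge, some bag contains both endpoints; (iii) the bags containing any fixed vertex form a subtree. All hold, so the decomposition is valid with width 2 − 1 = 1.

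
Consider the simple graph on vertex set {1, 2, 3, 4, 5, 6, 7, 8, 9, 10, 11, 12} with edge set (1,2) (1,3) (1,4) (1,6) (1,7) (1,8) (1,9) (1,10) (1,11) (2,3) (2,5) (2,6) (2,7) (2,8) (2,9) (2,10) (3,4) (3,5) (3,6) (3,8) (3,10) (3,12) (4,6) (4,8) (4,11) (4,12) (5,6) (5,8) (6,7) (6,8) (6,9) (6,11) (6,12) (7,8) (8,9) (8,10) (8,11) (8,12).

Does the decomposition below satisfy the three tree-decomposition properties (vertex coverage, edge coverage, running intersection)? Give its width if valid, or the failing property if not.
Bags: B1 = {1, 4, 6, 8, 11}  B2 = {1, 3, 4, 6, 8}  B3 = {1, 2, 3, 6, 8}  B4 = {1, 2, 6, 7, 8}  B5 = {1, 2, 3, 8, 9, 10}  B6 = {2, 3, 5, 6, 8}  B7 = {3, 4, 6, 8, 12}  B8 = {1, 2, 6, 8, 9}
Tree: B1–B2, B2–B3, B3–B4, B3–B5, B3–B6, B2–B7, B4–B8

No — bags containing vertex 9 are not connected in the tree.

A tree decomposition must satisfy three properties: every vertex lies in some bag; for every edge, both endpoints lie together in some bag; and for every vertex, the bags containing it form a connected subtree. Here bags containing vertex 9 are not connected in the tree, so the decomposition is invalid.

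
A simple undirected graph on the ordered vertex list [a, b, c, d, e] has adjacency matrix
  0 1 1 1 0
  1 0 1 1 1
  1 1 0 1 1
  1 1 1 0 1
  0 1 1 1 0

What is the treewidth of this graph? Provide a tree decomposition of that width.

Each bag holds 4 vertices, so the decomposition has width 3, which upper-bounds the treewidth. Conversely, {b, c, d, e} is a clique of size 4, and the vertices of any clique must share a bag in every tree decomposition; so some bag has ≥ 4 vertices and tw(G) ≥ 3. Combining the bounds, tw(G) = 3.

Treewidth 3.
Bags: B1 = {a, b, c, d}  B2 = {b, c, d, e}
Tree: B1–B2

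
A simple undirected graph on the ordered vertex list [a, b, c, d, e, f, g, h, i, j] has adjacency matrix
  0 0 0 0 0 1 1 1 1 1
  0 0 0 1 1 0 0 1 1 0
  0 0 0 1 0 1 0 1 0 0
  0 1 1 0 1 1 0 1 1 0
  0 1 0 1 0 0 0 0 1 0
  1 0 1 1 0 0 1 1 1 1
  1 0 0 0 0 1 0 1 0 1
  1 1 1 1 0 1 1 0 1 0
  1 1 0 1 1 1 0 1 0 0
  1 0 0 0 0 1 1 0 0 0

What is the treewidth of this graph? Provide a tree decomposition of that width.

Every bag has size at most 4, so the width is 4 − 1 = 3 and tw(G) ≤ 3. Conversely, {b, d, e, i} is a clique of size 4, and the vertices of any clique must share a bag in every tree decomposition; so some bag has ≥ 4 vertices and tw(G) ≥ 3. Hence tw(G) = 3 exactly.

Treewidth 3.
Bags: B1 = {a, f, h, i}  B2 = {d, f, h, i}  B3 = {a, f, g, h}  B4 = {b, d, h, i}  B5 = {a, f, g, j}  B6 = {b, d, e, i}  B7 = {c, d, f, h}
Tree: B1–B2, B1–B3, B2–B4, B3–B5, B4–B6, B2–B7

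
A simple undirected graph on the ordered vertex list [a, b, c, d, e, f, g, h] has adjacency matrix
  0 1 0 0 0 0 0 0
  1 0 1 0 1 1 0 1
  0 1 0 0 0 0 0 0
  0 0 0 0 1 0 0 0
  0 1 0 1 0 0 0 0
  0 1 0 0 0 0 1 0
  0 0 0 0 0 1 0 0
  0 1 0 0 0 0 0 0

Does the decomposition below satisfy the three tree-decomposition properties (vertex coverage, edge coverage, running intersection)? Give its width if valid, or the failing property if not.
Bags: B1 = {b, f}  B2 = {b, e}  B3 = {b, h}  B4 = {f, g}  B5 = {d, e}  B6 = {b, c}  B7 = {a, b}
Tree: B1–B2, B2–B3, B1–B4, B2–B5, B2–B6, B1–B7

Vertex coverage: the bags together contain {a, b, c, d, e, f, g, h}, the full vertex set. Edge coverage: each edge of G has both endpoints in at least one bag. Running intersection: for every vertex, the bags containing it form a connected subtree. All three properties hold, so this is a valid tree decomposition of width max|bag| − 1 = 1, and hence tw(G) ≤ 1.

Yes; width 1.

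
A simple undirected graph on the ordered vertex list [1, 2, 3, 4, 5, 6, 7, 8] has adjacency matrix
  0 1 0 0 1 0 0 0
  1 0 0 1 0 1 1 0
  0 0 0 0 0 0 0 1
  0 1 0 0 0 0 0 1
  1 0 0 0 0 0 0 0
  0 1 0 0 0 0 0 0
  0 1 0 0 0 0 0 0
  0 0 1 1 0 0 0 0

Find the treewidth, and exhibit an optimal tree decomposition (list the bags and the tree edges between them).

Treewidth 1.
Bags: B1 = {2, 4}  B2 = {2, 7}  B3 = {1, 2}  B4 = {1, 5}  B5 = {4, 8}  B6 = {3, 8}  B7 = {2, 6}
Tree: B1–B2, B1–B3, B3–B4, B1–B5, B5–B6, B1–B7

The largest bag has 2 vertices, giving width 1; this decomposition certifies tw(G) ≤ 1. G has an edge, so its treewidth is at least 1. Combining the bounds, tw(G) = 1.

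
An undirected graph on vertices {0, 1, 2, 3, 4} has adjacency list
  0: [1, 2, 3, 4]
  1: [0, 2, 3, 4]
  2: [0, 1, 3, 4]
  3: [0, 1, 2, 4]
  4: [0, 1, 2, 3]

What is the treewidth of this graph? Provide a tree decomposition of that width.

Treewidth 4.
One optimal decomposition is:
Bags: B1 = {0, 1, 2, 3, 4}
Tree: (single bag)

With just one bag of size 5, the width is 5 − 1 = 4, so tw(G) ≤ 4. Conversely, {0, 1, 2, 3, 4} is a clique of size 5, and the vertices of any clique must share a bag in every tree decomposition; so some bag has ≥ 5 vertices and tw(G) ≥ 4. Hence tw(G) = 4 exactly.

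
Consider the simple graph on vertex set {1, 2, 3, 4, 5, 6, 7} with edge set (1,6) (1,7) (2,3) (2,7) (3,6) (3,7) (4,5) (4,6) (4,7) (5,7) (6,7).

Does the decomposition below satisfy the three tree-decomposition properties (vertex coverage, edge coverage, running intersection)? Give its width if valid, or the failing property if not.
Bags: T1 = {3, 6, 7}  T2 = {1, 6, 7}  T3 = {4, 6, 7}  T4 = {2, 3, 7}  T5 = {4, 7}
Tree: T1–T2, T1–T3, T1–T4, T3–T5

No — vertex 5 appears in no bag.

A tree decomposition must satisfy three properties: every vertex lies in some bag; for every edge, both endpoints lie together in some bag; and for every vertex, the bags containing it form a connected subtree. Here vertex 5 appears in no bag, so the decomposition is invalid.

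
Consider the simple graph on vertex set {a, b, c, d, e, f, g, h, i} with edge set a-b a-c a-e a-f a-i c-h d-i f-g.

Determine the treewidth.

A width-1 tree decomposition is:
Bags: B1 = {a, c}  B2 = {a, i}  B3 = {c, h}  B4 = {a, f}  B5 = {a, e}  B6 = {f, g}  B7 = {a, b}  B8 = {d, i}
Tree: B1–B2, B1–B3, B1–B4, B1–B5, B4–B6, B2–B7, B2–B8
Every bag has size at most 2, so the width is 2 − 1 = 1 and tw(G) ≤ 1. Any graph with an edge has treewidth ≥ 1, and G has the edge a–c. Combining the bounds, tw(G) = 1.

1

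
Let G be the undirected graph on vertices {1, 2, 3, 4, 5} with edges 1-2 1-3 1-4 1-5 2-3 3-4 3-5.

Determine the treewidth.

2

A width-2 tree decomposition is:
Bags: B1 = {1, 3, 4}  B2 = {1, 2, 3}  B3 = {1, 3, 5}
Tree: B1–B2, B2–B3
The largest bag has 3 vertices, giving width 2; this decomposition certifies tw(G) ≤ 2. On the other hand G contains the 3-clique {1, 2, 3}. A clique must lie in a single bag of any decomposition, so no decomposition can have width below 2. Hence tw(G) = 2 exactly.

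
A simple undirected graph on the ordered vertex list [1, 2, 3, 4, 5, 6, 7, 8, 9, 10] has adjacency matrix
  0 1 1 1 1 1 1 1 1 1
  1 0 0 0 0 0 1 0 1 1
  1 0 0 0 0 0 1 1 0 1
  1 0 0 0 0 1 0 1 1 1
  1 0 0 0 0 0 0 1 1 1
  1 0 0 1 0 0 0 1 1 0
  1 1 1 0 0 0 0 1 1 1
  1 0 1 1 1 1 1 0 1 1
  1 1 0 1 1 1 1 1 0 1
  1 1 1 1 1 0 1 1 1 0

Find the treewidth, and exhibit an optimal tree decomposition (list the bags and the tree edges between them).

The largest bag has 5 vertices, giving width 4; this decomposition certifies tw(G) ≤ 4. Conversely, {1, 4, 8, 9, 10} is a clique of size 5, and the vertices of any clique must share a bag in every tree decomposition; so some bag has ≥ 5 vertices and tw(G) ≥ 4. Combining the bounds, tw(G) = 4.

Treewidth 4.
One such decomposition:
Bags: B1 = {1, 5, 8, 9, 10}  B2 = {1, 7, 8, 9, 10}  B3 = {1, 4, 8, 9, 10}  B4 = {1, 4, 6, 8, 9}  B5 = {1, 3, 7, 8, 10}  B6 = {1, 2, 7, 9, 10}
Tree: B1–B2, B1–B3, B3–B4, B2–B5, B2–B6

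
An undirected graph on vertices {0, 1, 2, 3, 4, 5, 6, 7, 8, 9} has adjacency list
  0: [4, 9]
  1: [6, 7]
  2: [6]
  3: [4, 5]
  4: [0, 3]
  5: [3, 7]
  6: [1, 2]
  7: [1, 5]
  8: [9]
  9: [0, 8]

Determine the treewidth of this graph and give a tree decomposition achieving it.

Each bag holds 2 vertices, so the decomposition has width 1, which upper-bounds the treewidth. G has an edge, so its treewidth is at least 1. The upper and lower bounds meet at 1, so that is the treewidth.

Treewidth 1.
One optimal decomposition is:
Bags: B1 = {8, 9}  B2 = {0, 9}  B3 = {0, 4}  B4 = {3, 4}  B5 = {3, 5}  B6 = {5, 7}  B7 = {1, 7}  B8 = {1, 6}  B9 = {2, 6}
Tree: B1–B2, B2–B3, B3–B4, B4–B5, B5–B6, B6–B7, B7–B8, B8–B9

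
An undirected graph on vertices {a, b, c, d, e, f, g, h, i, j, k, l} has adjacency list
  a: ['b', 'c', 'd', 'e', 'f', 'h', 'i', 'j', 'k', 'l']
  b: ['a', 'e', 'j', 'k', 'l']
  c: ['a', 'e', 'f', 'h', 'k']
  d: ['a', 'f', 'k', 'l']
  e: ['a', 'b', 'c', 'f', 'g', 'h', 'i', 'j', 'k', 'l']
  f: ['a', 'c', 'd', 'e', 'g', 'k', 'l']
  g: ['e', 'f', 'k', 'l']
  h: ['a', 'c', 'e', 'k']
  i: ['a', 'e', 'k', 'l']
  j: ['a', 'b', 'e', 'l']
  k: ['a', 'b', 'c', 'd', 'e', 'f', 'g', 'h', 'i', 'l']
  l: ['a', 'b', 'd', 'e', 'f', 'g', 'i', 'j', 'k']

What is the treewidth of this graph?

4

A width-4 tree decomposition is:
Bags: B1 = {a, c, e, f, k}  B2 = {a, e, f, k, l}  B3 = {a, b, e, k, l}  B4 = {a, e, i, k, l}  B5 = {e, f, g, k, l}  B6 = {a, d, f, k, l}  B7 = {a, b, e, j, l}  B8 = {a, c, e, h, k}
Tree: B1–B2, B2–B3, B2–B4, B2–B5, B2–B6, B3–B7, B1–B8
Every bag has size at most 5, so the width is 5 − 1 = 4 and tw(G) ≤ 4. On the other hand G contains the 5-clique {a, b, e, j, l}. A clique must lie in a single bag of any decomposition, so no decomposition can have width below 4. The upper and lower bounds meet at 4, so that is the treewidth.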